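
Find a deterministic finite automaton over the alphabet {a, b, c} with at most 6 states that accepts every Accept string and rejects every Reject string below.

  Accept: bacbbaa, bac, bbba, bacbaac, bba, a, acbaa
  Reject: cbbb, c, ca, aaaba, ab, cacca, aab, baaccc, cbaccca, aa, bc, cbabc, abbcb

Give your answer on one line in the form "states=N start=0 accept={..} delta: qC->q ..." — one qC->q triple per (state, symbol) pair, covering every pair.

states=3 start=0 accept={1} delta: 0a->1 0b->0 0c->2 1a->0 1b->2 1c->1 2a->0 2b->2 2c->2

State merging on the prefix tree: take the shortest (then alphabetical) example prefix whose next move is undefined and point that move at state 0, else 1, else 2, ...; a target is out if some Accept/Reject pair would then sit in one state with the same input left (inseparable). If every existing state is out, open a new one.
a: 0a undefined. 0a->0: no, a/aa meet in 0. Open state 1: 0a->1.
b: 0b undefined. 0b->0: ok.
c: 0c undefined. 0c->0: no, bbba/ca meet in 1. 0c->1: no, bbba/c meet in 1. Open state 2: 0c->2.
aa: 1a undefined. 1a->0: ok.
ab: 1b undefined. 1b->0: no, bbba/aaaba meet in 1. 1b->1: no, bbba/ab meet in 1. 1b->2: ok.
ac: 1c undefined. 1c->0: no, bacbbaa/aab meet in 0. 1c->1: ok.
ca: 2a undefined. 2a->0: ok.
cb: 2b undefined. 2b->0: no, bacbbaa/cbbb meet in 0. 2b->1: no, bacbbaa/cbbb meet in 1. 2b->2: ok.
abbc: 2c undefined. 2c->0: no, bacbbaa/cacca meet in 1. 2c->1: no, bacbbaa/baaccc meet in 1. 2c->2: ok.
All examples now run through 3 states with every (state, symbol) defined. Accept strings end in {1}, Reject strings end in {0,2}; accept={1}.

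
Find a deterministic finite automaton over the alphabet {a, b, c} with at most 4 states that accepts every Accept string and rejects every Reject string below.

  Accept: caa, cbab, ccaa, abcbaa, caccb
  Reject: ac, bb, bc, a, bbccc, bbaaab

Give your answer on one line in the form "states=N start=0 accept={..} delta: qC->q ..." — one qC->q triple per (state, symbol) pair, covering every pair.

State merging on the prefix tree: take the shortest (then alphabetical) example prefix whose next move is undefined and point that move at state 0, else 1, else 2, ...; a target is out if some Accept/Reject pair would then sit in one state with the same input left (inseparable). If every existing state is out, open a new one.
a: 0a undefined. 0a->0: ok.
b: 0b undefined. 0b->0: ok.
c: 0c undefined. 0c->0: no, caa/ac meet in 0. Open state 1: 0c->1.
ca: 1a undefined. 1a->0: no, caa/bb meet in 0. 1a->1: no, caa/ac meet in 1. Open state 2: 1a->2.
cb: 1b undefined. 1b->0: no, cbab/bb meet in 0. 1b->1: ok.
cc: 1c undefined. 1c->0: no, ccaa/bb meet in 0. 1c->1: ok.
caa: 2a undefined. 2a->0: no, caa/bb meet in 0. 2a->1: no, caa/ac meet in 1. 2a->2: ok.
cac: 2c undefined. 2c->0: no, caccb/ac meet in 1. 2c->1: no, caccb/ac meet in 1. 2c->2: ok.
cbab: 2b undefined. 2b->0: no, cbab/bb meet in 0. 2b->1: no, cbab/ac meet in 1. 2b->2: ok.
All examples now run through 3 states with every (state, symbol) defined. Accept strings end in {2}, Reject strings end in {0,1}; accept={2}.

states=3 start=0 accept={2} delta: 0a->0 0b->0 0c->1 1a->2 1b->1 1c->1 2a->2 2b->2 2c->2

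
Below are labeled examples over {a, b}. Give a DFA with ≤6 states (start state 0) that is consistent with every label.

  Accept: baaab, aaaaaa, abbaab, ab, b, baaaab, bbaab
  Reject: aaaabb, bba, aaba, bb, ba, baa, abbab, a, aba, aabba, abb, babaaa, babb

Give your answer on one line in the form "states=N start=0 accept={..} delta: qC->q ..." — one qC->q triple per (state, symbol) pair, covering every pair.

State merging on the prefix tree: take the shortest (then alphabetical) example prefix whose next move is undefined and point that move at state 0, else 1, else 2, ...; a target is out if some Accept/Reject pair would then sit in one state with the same input left (inseparable). If every existing state is out, open a new one.
a: 0a undefined. 0a->0: no, aaaaaa/a meet in 0. Open state 1: 0a->1.
b: 0b undefined. 0b->0: no, b/bb meet in 0. 0b->1: no, ab/bb meet in 1 with "b" left. Open state 2: 0b->2.
aa: 1a undefined. 1a->0: ok.
ab: 1b undefined. 1b->0: no, b/abb meet in 2. 1b->1: no, aaaaaa/aba meet in 0. 1b->2: ok.
ba: 2a undefined. 2a->0: no, aaaaaa/aaba meet in 0. 2a->1: no, aaaaaa/baa meet in 0. 2a->2: no, baaab/aaaabb meet in 2 with "b" left. Open state 3: 2a->3.
bb: 2b undefined. 2b->0: no, aaaaaa/aaaabb meet in 0. 2b->1: no, aaaaaa/bba meet in 0. 2b->2: no, ab/aaaabb meet in 2. 2b->3: ok.
baa: 3a undefined. 3a->0: no, baaab/abbab meet in 2. 3a->1: no, baaab/abbab meet in 2. 3a->2: no, ab/bba meet in 2. 3a->3: no, baaab/abbab meet in 3 with "b" left. Open state 4: 3a->4.
bab: 3b undefined. 3b->0: no, ab/babb meet in 2. 3b->1: no, aaaaaa/babaaa meet in 0. 3b->2: ok.
baaa: 4a undefined. 4a->0: no, aaaaaa/babaaa meet in 0. 4a->1: ok.
abbab: 4b undefined. 4b->0: no, aaaaaa/abbab meet in 0. 4b->1: ok.
All examples now run through 5 states with every (state, symbol) defined. Accept strings end in {0,2}, Reject strings end in {1,3,4}; accept={0,2}.

states=5 start=0 accept={0,2} delta: 0a->1 0b->2 1a->0 1b->2 2a->3 2b->3 3a->4 3b->2 4a->1 4b->1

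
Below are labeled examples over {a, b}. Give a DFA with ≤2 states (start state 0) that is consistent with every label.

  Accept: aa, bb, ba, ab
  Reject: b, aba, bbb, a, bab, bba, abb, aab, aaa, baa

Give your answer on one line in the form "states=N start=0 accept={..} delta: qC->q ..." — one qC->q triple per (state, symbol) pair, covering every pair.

State merging on the prefix tree: take the shortest (then alphabetical) example prefix whose next move is undefined and point that move at state 0, else 1, else 2, ...; a target is out if some Accept/Reject pair would then sit in one state with the same input left (inseparable). If every existing state is out, open a new one.
a: 0a undefined. 0a->0: no, aa/a meet in 0. Open state 1: 0a->1.
b: 0b undefined. 0b->0: no, aa/baa meet in 1 with "a" left. 0b->1: ok.
aa: 1a undefined. 1a->0: ok.
ab: 1b undefined. 1b->0: ok.
All examples now run through 2 states with every (state, symbol) defined. Accept strings end in {0}, Reject strings end in {1}; accept={0}.

states=2 start=0 accept={0} delta: 0a->1 0b->1 1a->0 1b->0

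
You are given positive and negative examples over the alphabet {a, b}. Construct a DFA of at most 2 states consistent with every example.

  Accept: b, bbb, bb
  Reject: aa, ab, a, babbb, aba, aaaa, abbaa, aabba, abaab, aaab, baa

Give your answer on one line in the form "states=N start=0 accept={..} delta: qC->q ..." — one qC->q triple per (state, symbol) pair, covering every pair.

Grow the machine one transition at a time. Run the examples from 0; the earliest place one falls off (shortest prefix, ties alphabetical) gets sent to the lowest-numbered state that keeps every Accept/Reject pair distinguishable — a pair clashes when both reach the same state with identical unread suffix — and to a fresh state only if none does.
a: 0a undefined. 0a->0: no, b/ab meet in 0 with "b" left. Open state 1: 0a->1.
b: 0b undefined. 0b->0: ok.
aa: 1a undefined. 1a->0: no, b/aa meet in 0. 1a->1: ok.
ab: 1b undefined. 1b->0: no, b/ab meet in 0. 1b->1: ok.
All examples now run through 2 states with every (state, symbol) defined. Accept strings end in {0}, Reject strings end in {1}; accept={0}.

states=2 start=0 accept={0} delta: 0a->1 0b->0 1a->1 1b->1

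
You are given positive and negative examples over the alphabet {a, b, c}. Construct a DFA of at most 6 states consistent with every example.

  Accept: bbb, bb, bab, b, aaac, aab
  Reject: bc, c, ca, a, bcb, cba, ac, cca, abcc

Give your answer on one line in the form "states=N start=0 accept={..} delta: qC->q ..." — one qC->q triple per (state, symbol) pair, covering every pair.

states=4 start=0 accept={0} delta: 0a->1 0b->0 0c->2 1a->3 1b->0 1c->1 2a->1 2b->1 2c->1 3a->3 3b->0 3c->0

Grow the machine one transition at a time. Run the examples from 0; the earliest place one falls off (shortest prefix, ties alphabetical) gets sent to the lowest-numbered state that keeps every Accept/Reject pair distinguishable — a pair clashes when both reach the same state with identical unread suffix — and to a fresh state only if none does.
a: 0a undefined. 0a->0: no, aaac/c meet in 0 with "c" left. Open state 1: 0a->1.
b: 0b undefined. 0b->0: ok.
c: 0c undefined. 0c->0: no, bbb/bc meet in 0. 0c->1: no, bab/bcb meet in 1 with "b" left. Open state 2: 0c->2.
aa: 1a undefined. 1a->0: no, aaac/ac meet in 1 with "c" left. 1a->1: no, aaac/ac meet in 1 with "c" left. 1a->2: no, aab/bcb meet in 2 with "b" left. Open state 3: 1a->3.
ab: 1b undefined. 1b->0: ok.
ac: 1c undefined. 1c->0: no, bbb/ac meet in 0. 1c->1: ok.
ca: 2a undefined. 2a->0: no, bbb/ca meet in 0. 2a->1: ok.
cb: 2b undefined. 2b->0: no, bbb/bcb meet in 0. 2b->1: ok.
cc: 2c undefined. 2c->0: no, bbb/abcc meet in 0. 2c->1: ok.
aaa: 3a undefined. 3a->0: no, aaac/bc meet in 2. 3a->1: no, aaac/ca meet in 1. 3a->2: no, aaac/ca meet in 1. 3a->3: ok.
aab: 3b undefined. 3b->0: ok.
aaac: 3c undefined. 3c->0: ok.
All examples now run through 4 states with every (state, symbol) defined. Accept strings end in {0}, Reject strings end in {1,2,3}; accept={0}.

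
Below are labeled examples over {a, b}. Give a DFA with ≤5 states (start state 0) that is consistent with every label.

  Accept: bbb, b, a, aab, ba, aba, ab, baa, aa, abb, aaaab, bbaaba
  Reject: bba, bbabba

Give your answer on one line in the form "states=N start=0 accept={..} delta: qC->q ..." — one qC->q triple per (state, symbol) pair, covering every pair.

Grow the machine one transition at a time. Run the examples from 0; the earliest place one falls off (shortest prefix, ties alphabetical) gets sent to the lowest-numbered state that keeps every Accept/Reject pair distinguishable — a pair clashes when both reach the same state with identical unread suffix — and to a fresh state only if none does.
a: 0a undefined. 0a->0: ok.
b: 0b undefined. 0b->0: no, bbb/bba meet in 0. Open state 1: 0b->1.
ba: 1a undefined. 1a->0: ok.
bb: 1b undefined. 1b->0: no, a/bba meet in 0. 1b->1: no, a/bba meet in 0. Open state 2: 1b->2.
bba: 2a undefined. 2a->0: no, a/bba meet in 0. 2a->1: no, b/bba meet in 1. 2a->2: no, abb/bba meet in 2. Open state 3: 2a->3.
bbb: 2b undefined. 2b->0: ok.
bbaa: 3a undefined. 3a->0: ok.
bbab: 3b undefined. 3b->0: no, bbb/bbabba meet in 0. 3b->1: ok.
All examples now run through 4 states with every (state, symbol) defined. Accept strings end in {0,1,2}, Reject strings end in {3}; accept={0,1,2}.

states=4 start=0 accept={0,1,2} delta: 0a->0 0b->1 1a->0 1b->2 2a->3 2b->0 3a->0 3b->1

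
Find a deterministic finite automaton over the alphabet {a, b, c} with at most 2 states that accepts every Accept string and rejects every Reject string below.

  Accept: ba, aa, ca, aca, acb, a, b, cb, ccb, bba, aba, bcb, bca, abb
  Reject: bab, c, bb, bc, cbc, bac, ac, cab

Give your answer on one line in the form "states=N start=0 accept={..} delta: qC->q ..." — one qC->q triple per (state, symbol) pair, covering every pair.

states=2 start=0 accept={1} delta: 0a->1 0b->1 0c->0 1a->1 1b->0 1c->0

Fold the examples into a partial DFA from state 0: repeatedly fix the first undefined (state, symbol) met by the shortest-then-alphabetical prefix, trying targets in increasing order and rejecting any under which an Accept and a Reject string meet in one state with the same remainder; add a state when all current targets are rejected. Accepting states are where Accept strings end.
a: 0a undefined. 0a->0: no, abb/bb meet in 0 with "bb" left. Open state 1: 0a->1.
b: 0b undefined. 0b->0: no, b/bb meet in 0. 0b->1: ok.
c: 0c undefined. 0c->0: ok.
aa: 1a undefined. 1a->0: no, ba/c meet in 0. 1a->1: ok.
ab: 1b undefined. 1b->0: ok.
ac: 1c undefined. 1c->0: ok.
All examples now run through 2 states with every (state, symbol) defined. Accept strings end in {1}, Reject strings end in {0}; accept={1}.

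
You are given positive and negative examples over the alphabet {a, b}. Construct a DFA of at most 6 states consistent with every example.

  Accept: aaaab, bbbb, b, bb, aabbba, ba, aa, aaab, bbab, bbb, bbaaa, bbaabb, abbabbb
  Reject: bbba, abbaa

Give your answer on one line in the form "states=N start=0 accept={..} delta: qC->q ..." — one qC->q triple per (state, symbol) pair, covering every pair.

Fold the examples into a partial DFA from state 0: repeatedly fix the first undefined (state, symbol) met by the shortest-then-alphabetical prefix, trying targets in increasing order and rejecting any under which an Accept and a Reject string meet in one state with the same remainder; add a state when all current targets are rejected. Accepting states are where Accept strings end.
a: 0a undefined. 0a->0: no, aabbba/bbba meet in 0 with "bbba" left. Open state 1: 0a->1.
b: 0b undefined. 0b->0: no, ba/bbba meet in 1. 0b->1: ok.
aa: 1a undefined. 1a->0: no, aabbba/bbba meet in 1 with "bba" left. 1a->1: ok.
ab: 1b undefined. 1b->0: no, b/bbba meet in 1. 1b->1: no, aaaab/bbba meet in 1. Open state 2: 1b->2.
abb: 2b undefined. 2b->0: no, bbbb/bbba meet in 1. 2b->1: no, b/bbba meet in 1. 2b->2: no, aabbba/bbba meet in 2 with "a" left. Open state 3: 2b->3.
bba: 2a undefined. 2a->0: ok.
abba: 3a undefined. 3a->0: no, b/abbaa meet in 1. 3a->1: no, b/bbba meet in 1. 3a->2: no, aaaab/bbba meet in 2. 3a->3: no, bbb/bbba meet in 3. Open state 4: 3a->4.
bbbb: 3b undefined. 3b->0: ok.
abbaa: 4a undefined. 4a->0: no, bbbb/abbaa meet in 0. 4a->1: no, b/abbaa meet in 1. 4a->2: no, aaaab/abbaa meet in 2. 4a->3: no, bbb/abbaa meet in 3. 4a->4: ok.
abbab: 4b undefined. 4b->0: ok.
All examples now run through 5 states with every (state, symbol) defined. Accept strings end in {0,1,2,3}, Reject strings end in {4}; accept={0,1,2,3}.

states=5 start=0 accept={0,1,2,3} delta: 0a->1 0b->1 1a->1 1b->2 2a->0 2b->3 3a->4 3b->0 4a->4 4b->0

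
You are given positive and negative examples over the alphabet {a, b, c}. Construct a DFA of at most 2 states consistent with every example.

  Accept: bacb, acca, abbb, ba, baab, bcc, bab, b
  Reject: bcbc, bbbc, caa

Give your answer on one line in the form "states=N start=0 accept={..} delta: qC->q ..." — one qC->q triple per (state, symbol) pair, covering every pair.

states=2 start=0 accept={0} delta: 0a->0 0b->0 0c->1 1a->1 1b->0 1c->0

State merging on the prefix tree: take the shortest (then alphabetical) example prefix whose next move is undefined and point that move at state 0, else 1, else 2, ...; a target is out if some Accept/Reject pair would then sit in one state with the same input left (inseparable). If every existing state is out, open a new one.
a: 0a undefined. 0a->0: ok.
b: 0b undefined. 0b->0: ok.
c: 0c undefined. 0c->0: no, bacb/bcbc meet in 0. Open state 1: 0c->1.
ca: 1a undefined. 1a->0: no, abbb/caa meet in 0. 1a->1: ok.
acc: 1c undefined. 1c->0: ok.
bcb: 1b undefined. 1b->0: ok.
All examples now run through 2 states with every (state, symbol) defined. Accept strings end in {0}, Reject strings end in {1}; accept={0}.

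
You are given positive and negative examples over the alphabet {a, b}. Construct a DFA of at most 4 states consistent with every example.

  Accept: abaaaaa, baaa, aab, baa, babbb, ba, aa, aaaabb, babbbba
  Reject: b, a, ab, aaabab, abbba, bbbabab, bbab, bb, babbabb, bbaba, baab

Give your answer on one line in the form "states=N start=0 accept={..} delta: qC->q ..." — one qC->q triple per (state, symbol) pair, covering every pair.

Fold the examples into a partial DFA from state 0: repeatedly fix the first undefined (state, symbol) met by the shortest-then-alphabetical prefix, trying targets in increasing order and rejecting any under which an Accept and a Reject string meet in one state with the same remainder; add a state when all current targets are rejected. Accepting states are where Accept strings end.
a: 0a undefined. 0a->0: no, aab/b meet in 0 with "b" left. Open state 1: 0a->1.
b: 0b undefined. 0b->0: no, aab/baab meet in 1 with "ab" left. 0b->1: ok.
aa: 1a undefined. 1a->0: no, aab/b meet in 1. 1a->1: no, baaa/b meet in 1. Open state 2: 1a->2.
ab: 1b undefined. 1b->0: ok.
aaa: 2a undefined. 2a->0: no, baaa/b meet in 1. 2a->1: no, abaaaaa/b meet in 1. 2a->2: no, aab/baab meet in 2 with "b" left. Open state 3: 2a->3.
aab: 2b undefined. 2b->0: no, aab/ab meet in 0. 2b->1: no, aab/b meet in 1. 2b->2: ok.
aaaa: 3a undefined. 3a->0: no, abaaaaa/b meet in 1. 3a->1: no, baaa/b meet in 1. 3a->2: ok.
aaab: 3b undefined. 3b->0: ok.
All examples now run through 4 states with every (state, symbol) defined. Accept strings end in {2,3}, Reject strings end in {0,1}; accept={2,3}.

states=4 start=0 accept={2,3} delta: 0a->1 0b->1 1a->2 1b->0 2a->3 2b->2 3a->2 3b->0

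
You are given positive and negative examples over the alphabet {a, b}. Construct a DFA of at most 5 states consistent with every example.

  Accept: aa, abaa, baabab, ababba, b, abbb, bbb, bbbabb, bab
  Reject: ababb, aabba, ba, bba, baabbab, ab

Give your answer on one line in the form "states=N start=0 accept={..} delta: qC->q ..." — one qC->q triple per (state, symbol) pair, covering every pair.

states=5 start=0 accept={0,2,4} delta: 0a->1 0b->2 1a->0 1b->3 2a->3 2b->0 3a->4 3b->0 4a->0 4b->1

Grow the machine one transition at a time. Run the examples from 0; the earliest place one falls off (shortest prefix, ties alphabetical) gets sent to the lowest-numbered state that keeps every Accept/Reject pair distinguishable — a pair clashes when both reach the same state with identical unread suffix — and to a fresh state only if none does.
a: 0a undefined. 0a->0: no, b/ab meet in 0 with "b" left. Open state 1: 0a->1.
b: 0b undefined. 0b->0: no, bab/ab meet in 1 with "b" left. 0b->1: no, aa/ba meet in 1 with "a" left. Open state 2: 0b->2.
aa: 1a undefined. 1a->0: ok.
ab: 1b undefined. 1b->0: no, aa/ab meet in 0. 1b->1: no, abaa/ab meet in 1. 1b->2: no, b/ab meet in 2. Open state 3: 1b->3.
ba: 2a undefined. 2a->0: no, aa/ba meet in 0. 2a->1: no, baabab/ab meet in 3. 2a->2: no, b/ba meet in 2. 2a->3: ok.
bb: 2b undefined. 2b->0: ok.
aba: 3a undefined. 3a->0: no, aa/ababb meet in 0. 3a->1: no, baabab/ba meet in 3. 3a->2: no, abaa/ba meet in 3. 3a->3: no, abaa/ba meet in 3. Open state 4: 3a->4.
abb: 3b undefined. 3b->0: ok.
abaa: 4a undefined. 4a->0: ok.
abab: 4b undefined. 4b->0: no, aa/baabbab meet in 0. 4b->1: ok.
All examples now run through 5 states with every (state, symbol) defined. Accept strings end in {0,2,4}, Reject strings end in {1,3}; accept={0,2,4}.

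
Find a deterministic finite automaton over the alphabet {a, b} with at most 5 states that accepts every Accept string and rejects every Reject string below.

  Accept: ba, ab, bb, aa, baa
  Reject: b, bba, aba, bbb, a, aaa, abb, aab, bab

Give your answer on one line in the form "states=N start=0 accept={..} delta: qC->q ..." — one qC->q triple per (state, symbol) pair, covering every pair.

Grow the machine one transition at a time. Run the examples from 0; the earliest place one falls off (shortest prefix, ties alphabetical) gets sent to the lowest-numbered state that keeps every Accept/Reject pair distinguishable — a pair clashes when both reach the same state with identical unread suffix — and to a fresh state only if none does.
a: 0a undefined. 0a->0: no, ba/aba meet in 0 with "ba" left. Open state 1: 0a->1.
b: 0b undefined. 0b->0: no, ba/bba meet in 1. 0b->1: no, baa/aaa meet in 1 with "aa" left. Open state 2: 0b->2.
aa: 1a undefined. 1a->0: ok.
ab: 1b undefined. 1b->0: ok.
ba: 2a undefined. 2a->0: no, baa/aba meet in 1. 2a->1: no, ba/aba meet in 1. 2a->2: no, ba/b meet in 2. Open state 3: 2a->3.
bb: 2b undefined. 2b->0: ok.
baa: 3a undefined. 3a->0: ok.
bab: 3b undefined. 3b->0: no, ab/bab meet in 0. 3b->1: ok.
All examples now run through 4 states with every (state, symbol) defined. Accept strings end in {0,3}, Reject strings end in {1,2}; accept={0,3}.

states=4 start=0 accept={0,3} delta: 0a->1 0b->2 1a->0 1b->0 2a->3 2b->0 3a->0 3b->1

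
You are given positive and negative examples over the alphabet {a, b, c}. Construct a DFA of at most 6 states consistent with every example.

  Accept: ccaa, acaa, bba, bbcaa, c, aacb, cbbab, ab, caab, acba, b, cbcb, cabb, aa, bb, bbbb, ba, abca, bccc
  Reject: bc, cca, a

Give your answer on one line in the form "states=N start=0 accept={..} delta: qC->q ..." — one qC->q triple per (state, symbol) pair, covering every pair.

states=4 start=0 accept={0,2} delta: 0a->1 0b->2 0c->0 1a->0 1b->2 1c->0 2a->0 2b->2 2c->3 3a->2 3b->0 3c->0

State merging on the prefix tree: take the shortest (then alphabetical) example prefix whose next move is undefined and point that move at state 0, else 1, else 2, ...; a target is out if some Accept/Reject pair would then sit in one state with the same input left (inseparable). If every existing state is out, open a new one.
a: 0a undefined. 0a->0: no, aa/a meet in 0. Open state 1: 0a->1.
b: 0b undefined. 0b->0: no, bba/a meet in 1. 0b->1: no, b/a meet in 1. Open state 2: 0b->2.
c: 0c undefined. 0c->0: ok.
aa: 1a undefined. 1a->0: ok.
ab: 1b undefined. 1b->0: no, abca/cca meet in 1. 1b->1: no, ab/cca meet in 1. 1b->2: ok.
ac: 1c undefined. 1c->0: ok.
ba: 2a undefined. 2a->0: ok.
bb: 2b undefined. 2b->0: no, bba/cca meet in 1. 2b->1: no, cabb/cca meet in 1. 2b->2: ok.
bc: 2c undefined. 2c->0: no, ccaa/bc meet in 0. 2c->1: no, bbcaa/bc meet in 1. 2c->2: no, bbcaa/cca meet in 1. Open state 3: 2c->3.
bcc: 3c undefined. 3c->0: ok.
abca: 3a undefined. 3a->0: no, bbcaa/cca meet in 1. 3a->1: no, abca/cca meet in 1. 3a->2: ok.
cbcb: 3b undefined. 3b->0: ok.
All examples now run through 4 states with every (state, symbol) defined. Accept strings end in {0,2}, Reject strings end in {1,3}; accept={0,2}.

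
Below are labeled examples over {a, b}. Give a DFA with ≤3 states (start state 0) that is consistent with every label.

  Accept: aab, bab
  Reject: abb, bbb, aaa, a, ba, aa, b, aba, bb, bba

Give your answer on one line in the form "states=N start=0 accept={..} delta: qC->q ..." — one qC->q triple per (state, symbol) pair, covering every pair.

states=3 start=0 accept={2} delta: 0a->1 0b->0 1a->1 1b->2 2a->0 2b->0

Fold the examples into a partial DFA from state 0: repeatedly fix the first undefined (state, symbol) met by the shortest-then-alphabetical prefix, trying targets in increasing order and rejecting any under which an Accept and a Reject string meet in one state with the same remainder; add a state when all current targets are rejected. Accepting states are where Accept strings end.
a: 0a undefined. 0a->0: no, aab/b meet in 0 with "b" left. Open state 1: 0a->1.
b: 0b undefined. 0b->0: ok.
aa: 1a undefined. 1a->0: no, aab/bbb meet in 0. 1a->1: ok.
ab: 1b undefined. 1b->0: no, aab/abb meet in 0. 1b->1: no, aab/abb meet in 1. Open state 2: 1b->2.
aba: 2a undefined. 2a->0: ok.
abb: 2b undefined. 2b->0: ok.
All examples now run through 3 states with every (state, symbol) defined. Accept strings end in {2}, Reject strings end in {0,1}; accept={2}.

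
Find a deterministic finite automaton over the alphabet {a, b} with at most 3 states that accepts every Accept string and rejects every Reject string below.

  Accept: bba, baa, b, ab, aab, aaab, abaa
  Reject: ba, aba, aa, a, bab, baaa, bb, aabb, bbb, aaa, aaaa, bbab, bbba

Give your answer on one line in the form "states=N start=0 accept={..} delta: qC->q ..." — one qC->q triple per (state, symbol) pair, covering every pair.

states=3 start=0 accept={1} delta: 0a->0 0b->1 1a->2 1b->2 2a->1 2b->0

Fold the examples into a partial DFA from state 0: repeatedly fix the first undefined (state, symbol) met by the shortest-then-alphabetical prefix, trying targets in increasing order and rejecting any under which an Accept and a Reject string meet in one state with the same remainder; add a state when all current targets are rejected. Accepting states are where Accept strings end.
a: 0a undefined. 0a->0: ok.
b: 0b undefined. 0b->0: no, bba/ba meet in 0. Open state 1: 0b->1.
ba: 1a undefined. 1a->0: no, baa/ba meet in 0. 1a->1: no, baa/ba meet in 1. Open state 2: 1a->2.
bb: 1b undefined. 1b->0: no, bba/aa meet in 0. 1b->1: no, bba/ba meet in 2. 1b->2: ok.
baa: 2a undefined. 2a->0: no, bba/aa meet in 0. 2a->1: ok.
bab: 2b undefined. 2b->0: ok.
All examples now run through 3 states with every (state, symbol) defined. Accept strings end in {1}, Reject strings end in {0,2}; accept={1}.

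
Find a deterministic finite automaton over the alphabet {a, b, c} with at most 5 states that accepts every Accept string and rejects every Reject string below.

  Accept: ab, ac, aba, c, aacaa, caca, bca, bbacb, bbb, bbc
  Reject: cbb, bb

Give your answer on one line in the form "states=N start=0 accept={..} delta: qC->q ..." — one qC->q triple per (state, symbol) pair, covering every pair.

Fold the examples into a partial DFA from state 0: repeatedly fix the first undefined (state, symbol) met by the shortest-then-alphabetical prefix, trying targets in increasing order and rejecting any under which an Accept and a Reject string meet in one state with the same remainder; add a state when all current targets are rejected. Accepting states are where Accept strings end.
a: 0a undefined. 0a->0: ok.
b: 0b undefined. 0b->0: no, ab/bb meet in 0. Open state 1: 0b->1.
c: 0c undefined. 0c->0: ok.
bb: 1b undefined. 1b->0: no, ac/cbb meet in 0. 1b->1: no, ab/cbb meet in 1. Open state 2: 1b->2.
bc: 1c undefined. 1c->0: ok.
aba: 1a undefined. 1a->0: ok.
bba: 2a undefined. 2a->0: ok.
bbb: 2b undefined. 2b->0: ok.
bbc: 2c undefined. 2c->0: ok.
All examples now run through 3 states with every (state, symbol) defined. Accept strings end in {0,1}, Reject strings end in {2}; accept={0,1}.

states=3 start=0 accept={0,1} delta: 0a->0 0b->1 0c->0 1a->0 1b->2 1c->0 2a->0 2b->0 2c->0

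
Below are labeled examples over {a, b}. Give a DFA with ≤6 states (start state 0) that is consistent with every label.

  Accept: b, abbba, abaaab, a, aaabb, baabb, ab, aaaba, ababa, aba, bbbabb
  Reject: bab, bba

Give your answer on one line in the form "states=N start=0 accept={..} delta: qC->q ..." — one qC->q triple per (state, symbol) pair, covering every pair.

states=4 start=0 accept={0,1,2} delta: 0a->0 0b->1 1a->2 1b->2 2a->3 2b->3 3a->0 3b->0

Grow the machine one transition at a time. Run the examples from 0; the earliest place one falls off (shortest prefix, ties alphabetical) gets sent to the lowest-numbered state that keeps every Accept/Reject pair distinguishable — a pair clashes when both reach the same state with identical unread suffix — and to a fresh state only if none does.
a: 0a undefined. 0a->0: ok.
b: 0b undefined. 0b->0: no, b/bab meet in 0. Open state 1: 0b->1.
ba: 1a undefined. 1a->0: no, b/bab meet in 1. 1a->1: no, abaaab/bab meet in 1 with "b" left. Open state 2: 1a->2.
bb: 1b undefined. 1b->0: no, a/bba meet in 0. 1b->1: no, abbba/bba meet in 2. 1b->2: ok.
baa: 2a undefined. 2a->0: no, a/bba meet in 0. 2a->1: no, b/bba meet in 1. 2a->2: no, abaaab/bab meet in 2 with "b" left. Open state 3: 2a->3.
bab: 2b undefined. 2b->0: no, abbba/bab meet in 0. 2b->1: no, b/bab meet in 1. 2b->2: no, abbba/bba meet in 3. 2b->3: ok.
baab: 3b undefined. 3b->0: ok.
bbba: 3a undefined. 3a->0: ok.
All examples now run through 4 states with every (state, symbol) defined. Accept strings end in {0,1,2}, Reject strings end in {3}; accept={0,1,2}.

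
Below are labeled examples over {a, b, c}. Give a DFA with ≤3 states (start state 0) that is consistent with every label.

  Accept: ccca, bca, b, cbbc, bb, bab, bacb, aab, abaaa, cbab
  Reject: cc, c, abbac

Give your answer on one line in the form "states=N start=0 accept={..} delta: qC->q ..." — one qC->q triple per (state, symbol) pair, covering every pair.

State merging on the prefix tree: take the shortest (then alphabetical) example prefix whose next move is undefined and point that move at state 0, else 1, else 2, ...; a target is out if some Accept/Reject pair would then sit in one state with the same input left (inseparable). If every existing state is out, open a new one.
a: 0a undefined. 0a->0: ok.
b: 0b undefined. 0b->0: ok.
c: 0c undefined. 0c->0: no, ccca/cc meet in 0. Open state 1: 0c->1.
cb: 1b undefined. 1b->0: no, cbbc/c meet in 1. 1b->1: no, cbbc/cc meet in 1 with "c" left. Open state 2: 1b->2.
cc: 1c undefined. 1c->0: no, b/cc meet in 0. 1c->1: ok.
bca: 1a undefined. 1a->0: ok.
cba: 2a undefined. 2a->0: ok.
cbb: 2b undefined. 2b->0: no, cbbc/cc meet in 1. 2b->1: no, cbbc/cc meet in 1. 2b->2: ok.
cbbc: 2c undefined. 2c->0: ok.
All examples now run through 3 states with every (state, symbol) defined. Accept strings end in {0,2}, Reject strings end in {1}; accept={0,2}.

states=3 start=0 accept={0,2} delta: 0a->0 0b->0 0c->1 1a->0 1b->2 1c->1 2a->0 2b->2 2c->0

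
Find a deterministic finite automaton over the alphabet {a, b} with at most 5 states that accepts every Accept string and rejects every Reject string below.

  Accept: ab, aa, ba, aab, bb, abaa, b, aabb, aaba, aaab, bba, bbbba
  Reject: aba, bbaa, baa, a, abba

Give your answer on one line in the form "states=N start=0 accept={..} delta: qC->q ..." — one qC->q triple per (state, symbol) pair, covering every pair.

states=4 start=0 accept={0,2,3} delta: 0a->1 0b->2 1a->0 1b->3 2a->0 2b->2 3a->1 3b->0

Fold the examples into a partial DFA from state 0: repeatedly fix the first undefined (state, symbol) met by the shortest-then-alphabetical prefix, trying targets in increasing order and rejecting any under which an Accept and a Reject string meet in one state with the same remainder; add a state when all current targets are rejected. Accepting states are where Accept strings end.
a: 0a undefined. 0a->0: no, aa/a meet in 0. Open state 1: 0a->1.
b: 0b undefined. 0b->0: no, aa/bbaa meet in 1 with "a" left. 0b->1: no, abaa/bbaa meet in 1 with "baa" left. Open state 2: 0b->2.
aa: 1a undefined. 1a->0: ok.
ab: 1b undefined. 1b->0: no, ba/abba meet in 2 with "a" left. 1b->1: no, ab/a meet in 1. 1b->2: no, ba/aba meet in 2 with "a" left. Open state 3: 1b->3.
ba: 2a undefined. 2a->0: ok.
bb: 2b undefined. 2b->0: no, aa/bbaa meet in 0. 2b->1: no, bb/bbaa meet in 1. 2b->2: ok.
aba: 3a undefined. 3a->0: no, aa/aba meet in 0. 3a->1: ok.
abb: 3b undefined. 3b->0: ok.
All examples now run through 4 states with every (state, symbol) defined. Accept strings end in {0,2,3}, Reject strings end in {1}; accept={0,2,3}.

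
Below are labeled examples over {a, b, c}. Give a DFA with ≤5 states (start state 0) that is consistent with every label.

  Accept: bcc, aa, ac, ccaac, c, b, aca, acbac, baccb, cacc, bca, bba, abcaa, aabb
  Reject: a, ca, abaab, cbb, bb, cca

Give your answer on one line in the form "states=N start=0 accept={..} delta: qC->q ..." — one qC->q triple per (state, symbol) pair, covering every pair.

Fold the examples into a partial DFA from state 0: repeatedly fix the first undefined (state, symbol) met by the shortest-then-alphabetical prefix, trying targets in increasing order and rejecting any under which an Accept and a Reject string meet in one state with the same remainder; add a state when all current targets are rejected. Accepting states are where Accept strings end.
a: 0a undefined. 0a->0: no, aa/a meet in 0. Open state 1: 0a->1.
b: 0b undefined. 0b->0: no, b/bb meet in 0. 0b->1: no, b/a meet in 1. Open state 2: 0b->2.
c: 0c undefined. 0c->0: ok.
aa: 1a undefined. 1a->0: no, aabb/cbb meet in 2 with "b" left. 1a->1: no, aa/a meet in 1. 1a->2: ok.
ab: 1b undefined. 1b->0: ok.
ac: 1c undefined. 1c->0: no, aca/a meet in 1. 1c->1: no, ac/a meet in 1. 1c->2: ok.
ba: 2a undefined. 2a->0: ok.
bb: 2b undefined. 2b->0: no, c/abaab meet in 0. 2b->1: ok.
bc: 2c undefined. 2c->0: no, bca/a meet in 1. 2c->1: no, ccaac/a meet in 1. 2c->2: ok.
All examples now run through 3 states with every (state, symbol) defined. Accept strings end in {0,2}, Reject strings end in {1}; accept={0,2}.

states=3 start=0 accept={0,2} delta: 0a->1 0b->2 0c->0 1a->2 1b->0 1c->2 2a->0 2b->1 2c->2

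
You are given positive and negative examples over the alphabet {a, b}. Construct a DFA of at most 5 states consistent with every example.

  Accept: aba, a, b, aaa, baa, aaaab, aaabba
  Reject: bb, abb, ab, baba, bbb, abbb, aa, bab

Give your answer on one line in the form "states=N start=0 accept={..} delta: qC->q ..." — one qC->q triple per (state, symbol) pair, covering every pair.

states=5 start=0 accept={1,3} delta: 0a->1 0b->1 1a->2 1b->2 2a->3 2b->4 3a->0 3b->1 4a->0 4b->0

Fold the examples into a partial DFA from state 0: repeatedly fix the first undefined (state, symbol) met by the shortest-then-alphabetical prefix, trying targets in increasing order and rejecting any under which an Accept and a Reject string meet in one state with the same remainder; add a state when all current targets are rejected. Accepting states are where Accept strings end.
a: 0a undefined. 0a->0: no, a/aa meet in 0. Open state 1: 0a->1.
b: 0b undefined. 0b->0: no, aba/baba meet in 1 with "ba" left. 0b->1: ok.
aa: 1a undefined. 1a->0: no, a/bab meet in 1. 1a->1: no, aba/baba meet in 1 with "ba" left. Open state 2: 1a->2.
ab: 1b undefined. 1b->0: no, aba/abb meet in 1. 1b->1: no, aba/aa meet in 2. 1b->2: ok.
aaa: 2a undefined. 2a->0: no, aaaab/bb meet in 2. 2a->1: no, aaaab/abb meet in 2 with "b" left. 2a->2: no, aba/bb meet in 2. Open state 3: 2a->3.
abb: 2b undefined. 2b->0: no, a/baba meet in 1. 2b->1: no, a/abb meet in 1. 2b->2: no, aba/baba meet in 3. 2b->3: no, aba/abb meet in 3. Open state 4: 2b->4.
aaaa: 3a undefined. 3a->0: ok.
aaab: 3b undefined. 3b->0: no, aaabba/bb meet in 2. 3b->1: ok.
abbb: 4b undefined. 4b->0: ok.
baba: 4a undefined. 4a->0: ok.
All examples now run through 5 states with every (state, symbol) defined. Accept strings end in {1,3}, Reject strings end in {0,2,4}; accept={1,3}.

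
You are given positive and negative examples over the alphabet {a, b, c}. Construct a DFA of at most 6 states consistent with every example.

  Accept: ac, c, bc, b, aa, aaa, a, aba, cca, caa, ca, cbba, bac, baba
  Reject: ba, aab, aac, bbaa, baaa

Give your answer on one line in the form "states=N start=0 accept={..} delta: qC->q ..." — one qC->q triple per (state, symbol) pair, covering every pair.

states=5 start=0 accept={0,1,2,3} delta: 0a->1 0b->2 0c->0 1a->3 1b->0 1c->0 2a->4 2b->3 2c->0 3a->2 3b->4 3c->4 4a->2 4b->0 4c->0

Fold the examples into a partial DFA from state 0: repeatedly fix the first undefined (state, symbol) met by the shortest-then-alphabetical prefix, trying targets in increasing order and rejecting any under which an Accept and a Reject string meet in one state with the same remainder; add a state when all current targets are rejected. Accepting states are where Accept strings end.
a: 0a undefined. 0a->0: no, ac/aac meet in 0 with "c" left. Open state 1: 0a->1.
b: 0b undefined. 0b->0: no, aa/bbaa meet in 1 with "a" left. 0b->1: no, aa/ba meet in 1 with "a" left. Open state 2: 0b->2.
c: 0c undefined. 0c->0: ok.
aa: 1a undefined. 1a->0: no, c/aac meet in 0. 1a->1: no, ac/aac meet in 1 with "c" left. 1a->2: no, bc/aac meet in 2 with "c" left. Open state 3: 1a->3.
ab: 1b undefined. 1b->0: ok.
ac: 1c undefined. 1c->0: ok.
ba: 2a undefined. 2a->0: no, ac/ba meet in 0. 2a->1: no, aaa/baaa meet in 3 with "a" left. 2a->2: no, b/ba meet in 2. 2a->3: no, aa/ba meet in 3. Open state 4: 2a->4.
bb: 2b undefined. 2b->0: no, aa/bbaa meet in 3. 2b->1: no, aaa/bbaa meet in 3 with "a" left. 2b->2: no, cbba/ba meet in 4. 2b->3: ok.
bc: 2c undefined. 2c->0: ok.
aaa: 3a undefined. 3a->0: no, a/bbaa meet in 1. 3a->1: no, aa/bbaa meet in 3. 3a->2: ok.
aab: 3b undefined. 3b->0: no, ac/aab meet in 0. 3b->1: no, a/aab meet in 1. 3b->2: no, b/aab meet in 2. 3b->3: no, aa/aab meet in 3. 3b->4: ok.
aac: 3c undefined. 3c->0: no, ac/aac meet in 0. 3c->1: no, a/aac meet in 1. 3c->2: no, b/aac meet in 2. 3c->3: no, aa/aac meet in 3. 3c->4: ok.
baa: 4a undefined. 4a->0: no, a/baaa meet in 1. 4a->1: no, aa/baaa meet in 3. 4a->2: ok.
bab: 4b undefined. 4b->0: ok.
bac: 4c undefined. 4c->0: ok.
All examples now run through 5 states with every (state, symbol) defined. Accept strings end in {0,1,2,3}, Reject strings end in {4}; accept={0,1,2,3}.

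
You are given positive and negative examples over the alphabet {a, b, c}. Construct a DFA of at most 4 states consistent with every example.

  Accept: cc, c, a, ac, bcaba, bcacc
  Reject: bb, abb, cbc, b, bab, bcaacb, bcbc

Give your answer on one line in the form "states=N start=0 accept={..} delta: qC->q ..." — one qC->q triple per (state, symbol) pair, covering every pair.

states=2 start=0 accept={0} delta: 0a->0 0b->1 0c->0 1a->0 1b->1 1c->1

Fold the examples into a partial DFA from state 0: repeatedly fix the first undefined (state, symbol) met by the shortest-then-alphabetical prefix, trying targets in increasing order and rejecting any under which an Accept and a Reject string meet in one state with the same remainder; add a state when all current targets are rejected. Accepting states are where Accept strings end.
a: 0a undefined. 0a->0: ok.
b: 0b undefined. 0b->0: no, a/bb meet in 0. Open state 1: 0b->1.
c: 0c undefined. 0c->0: ok.
ba: 1a undefined. 1a->0: ok.
bb: 1b undefined. 1b->0: no, cc/bb meet in 0. 1b->1: ok.
bc: 1c undefined. 1c->0: no, cc/cbc meet in 0. 1c->1: ok.
All examples now run through 2 states with every (state, symbol) defined. Accept strings end in {0}, Reject strings end in {1}; accept={0}.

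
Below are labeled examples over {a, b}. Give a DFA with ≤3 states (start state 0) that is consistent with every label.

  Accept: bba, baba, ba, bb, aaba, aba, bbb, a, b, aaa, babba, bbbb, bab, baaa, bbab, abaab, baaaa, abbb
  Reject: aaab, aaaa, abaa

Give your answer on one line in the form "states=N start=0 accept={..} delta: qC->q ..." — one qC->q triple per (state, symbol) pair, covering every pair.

states=3 start=0 accept={1,2} delta: 0a->1 0b->2 1a->0 1b->0 2a->2 2b->2

Grow the machine one transition at a time. Run the examples from 0; the earliest place one falls off (shortest prefix, ties alphabetical) gets sent to the lowest-numbered state that keeps every Accept/Reject pair distinguishable — a pair clashes when both reach the same state with identical unread suffix — and to a fresh state only if none does.
a: 0a undefined. 0a->0: no, a/aaaa meet in 0. Open state 1: 0a->1.
b: 0b undefined. 0b->0: no, baaaa/aaaa meet in 1 with "aaa" left. 0b->1: no, baaa/aaaa meet in 1 with "aaa" left. Open state 2: 0b->2.
aa: 1a undefined. 1a->0: ok.
ab: 1b undefined. 1b->0: ok.
ba: 2a undefined. 2a->0: no, baba/aaab meet in 0. 2a->1: no, bab/aaab meet in 0. 2a->2: ok.
bb: 2b undefined. 2b->0: no, bb/aaab meet in 0. 2b->1: no, bba/aaab meet in 0. 2b->2: ok.
All examples now run through 3 states with every (state, symbol) defined. Accept strings end in {1,2}, Reject strings end in {0}; accept={1,2}.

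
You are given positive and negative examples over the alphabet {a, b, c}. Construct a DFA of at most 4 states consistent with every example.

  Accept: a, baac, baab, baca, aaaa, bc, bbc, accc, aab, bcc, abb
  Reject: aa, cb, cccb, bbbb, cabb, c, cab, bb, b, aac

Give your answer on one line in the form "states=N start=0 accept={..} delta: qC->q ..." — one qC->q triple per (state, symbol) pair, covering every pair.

Fold the examples into a partial DFA from state 0: repeatedly fix the first undefined (state, symbol) met by the shortest-then-alphabetical prefix, trying targets in increasing order and rejecting any under which an Accept and a Reject string meet in one state with the same remainder; add a state when all current targets are rejected. Accepting states are where Accept strings end.
a: 0a undefined. 0a->0: no, a/aa meet in 0. Open state 1: 0a->1.
b: 0b undefined. 0b->0: no, baac/aac meet in 1 with "ac" left. 0b->1: no, a/b meet in 1. Open state 2: 0b->2.
c: 0c undefined. 0c->0: no, abb/cabb meet in 1 with "bb" left. 0c->1: no, a/c meet in 1. 0c->2: ok.
aa: 1a undefined. 1a->0: no, aaaa/aa meet in 0. 1a->1: no, a/aa meet in 1. 1a->2: no, bc/aac meet in 2 with "c" left. Open state 3: 1a->3.
ab: 1b undefined. 1b->0: no, abb/c meet in 2. 1b->1: ok.
ac: 1c undefined. 1c->0: ok.
ba: 2a undefined. 2a->0: ok.
bb: 2b undefined. 2b->0: no, baac/cb meet in 0. 2b->1: no, a/cb meet in 1. 2b->2: ok.
bc: 2c undefined. 2c->0: no, bcc/cb meet in 2. 2c->1: ok.
aaa: 3a undefined. 3a->0: ok.
aab: 3b undefined. 3b->0: ok.
aac: 3c undefined. 3c->0: no, baac/aac meet in 0. 3c->1: no, a/aac meet in 1. 3c->2: ok.
All examples now run through 4 states with every (state, symbol) defined. Accept strings end in {0,1}, Reject strings end in {2,3}; accept={0,1}.

states=4 start=0 accept={0,1} delta: 0a->1 0b->2 0c->2 1a->3 1b->1 1c->0 2a->0 2b->2 2c->1 3a->0 3b->0 3c->2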